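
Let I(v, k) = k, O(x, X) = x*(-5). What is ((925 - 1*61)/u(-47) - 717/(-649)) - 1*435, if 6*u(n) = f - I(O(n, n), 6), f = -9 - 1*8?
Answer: -9841170/14927 ≈ -659.29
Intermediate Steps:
O(x, X) = -5*x
f = -17 (f = -9 - 8 = -17)
u(n) = -23/6 (u(n) = (-17 - 1*6)/6 = (-17 - 6)/6 = (⅙)*(-23) = -23/6)
((925 - 1*61)/u(-47) - 717/(-649)) - 1*435 = ((925 - 1*61)/(-23/6) - 717/(-649)) - 1*435 = ((925 - 61)*(-6/23) - 717*(-1/649)) - 435 = (864*(-6/23) + 717/649) - 435 = (-5184/23 + 717/649) - 435 = -3347925/14927 - 435 = -9841170/14927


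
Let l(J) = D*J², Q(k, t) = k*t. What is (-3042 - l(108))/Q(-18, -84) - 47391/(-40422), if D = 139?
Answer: -607290143/565908 ≈ -1073.1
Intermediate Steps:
l(J) = 139*J²
(-3042 - l(108))/Q(-18, -84) - 47391/(-40422) = (-3042 - 139*108²)/((-18*(-84))) - 47391/(-40422) = (-3042 - 139*11664)/1512 - 47391*(-1/40422) = (-3042 - 1*1621296)*(1/1512) + 15797/13474 = (-3042 - 1621296)*(1/1512) + 15797/13474 = -1624338*1/1512 + 15797/13474 = -90241/84 + 15797/13474 = -607290143/565908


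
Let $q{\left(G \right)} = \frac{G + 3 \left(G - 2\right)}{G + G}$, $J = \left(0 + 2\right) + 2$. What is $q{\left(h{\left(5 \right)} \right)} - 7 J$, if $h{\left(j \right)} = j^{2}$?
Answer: $- \frac{653}{25} \approx -26.12$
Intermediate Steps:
$J = 4$ ($J = 2 + 2 = 4$)
$q{\left(G \right)} = \frac{-6 + 4 G}{2 G}$ ($q{\left(G \right)} = \frac{G + 3 \left(-2 + G\right)}{2 G} = \left(G + \left(-6 + 3 G\right)\right) \frac{1}{2 G} = \left(-6 + 4 G\right) \frac{1}{2 G} = \frac{-6 + 4 G}{2 G}$)
$q{\left(h{\left(5 \right)} \right)} - 7 J = \left(2 - \frac{3}{5^{2}}\right) - 28 = \left(2 - \frac{3}{25}\right) - 28 = \frac{47}{25} - 28 = - \frac{653}{25}$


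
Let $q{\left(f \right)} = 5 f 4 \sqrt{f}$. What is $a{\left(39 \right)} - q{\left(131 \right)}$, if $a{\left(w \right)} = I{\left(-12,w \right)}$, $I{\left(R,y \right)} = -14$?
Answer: $-14 - 2620 \sqrt{131} \approx -30001.0$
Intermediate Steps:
$a{\left(w \right)} = -14$
$q{\left(f \right)} = 20 f^{\frac{3}{2}}$ ($q{\left(f \right)} = 20 f \sqrt{f} = 20 f^{\frac{3}{2}}$)
$a{\left(39 \right)} - q{\left(131 \right)} = -14 - 20 \cdot 131^{\frac{3}{2}} = -14 - 20 \cdot 131 \sqrt{131} = -14 - 2620 \sqrt{131}$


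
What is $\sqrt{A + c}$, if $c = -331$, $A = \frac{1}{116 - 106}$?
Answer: $\frac{i \sqrt{33090}}{10} \approx 18.191 i$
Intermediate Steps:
$A = \frac{1}{10} \approx 0.1$
$\sqrt{A + c} = \sqrt{\frac{1}{10} - 331} = \sqrt{- \frac{3309}{10}} = \frac{i \sqrt{33090}}{10}$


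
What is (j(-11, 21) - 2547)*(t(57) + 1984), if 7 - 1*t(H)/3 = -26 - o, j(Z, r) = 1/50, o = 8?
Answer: -268324343/50 ≈ -5.3665e+6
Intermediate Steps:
j(Z, r) = 1/50
t(H) = 123 (t(H) = 21 - 3*(-26 - 1*8) = 21 - 3*(-26 - 8) = 21 - 3*(-34) = 21 + 102 = 123)
(j(-11, 21) - 2547)*(t(57) + 1984) = (1/50 - 2547)*(123 + 1984) = -127349/50*2107 = -268324343/50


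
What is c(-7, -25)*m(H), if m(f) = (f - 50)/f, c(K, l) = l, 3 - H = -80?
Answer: -825/83 ≈ -9.9398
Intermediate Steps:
H = 83 (H = 3 - 1*(-80) = 3 + 80 = 83)
m(f) = (-50 + f)/f
c(-7, -25)*m(H) = -25*(-50 + 83)/83 = -25*33/83 = -825/83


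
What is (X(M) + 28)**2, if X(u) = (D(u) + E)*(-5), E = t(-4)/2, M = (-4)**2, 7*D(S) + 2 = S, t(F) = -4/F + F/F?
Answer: 169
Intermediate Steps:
t(F) = 1 - 4/F (t(F) = -4/F + 1 = 1 - 4/F)
D(S) = -2/7 + S/7
M = 16
E = 1 (E = ((-4 - 4)/(-4))/2 = -1/4*(-8)*(1/2) = 2*(1/2) = 1)
X(u) = -25/7 - 5*u/7 (X(u) = ((-2/7 + u/7) + 1)*(-5) = (5/7 + u/7)*(-5) = -25/7 - 5*u/7)
(X(M) + 28)**2 = ((-25/7 - 5/7*16) + 28)**2 = ((-25/7 - 80/7) + 28)**2 = (-15 + 28)**2 = 13**2 = 169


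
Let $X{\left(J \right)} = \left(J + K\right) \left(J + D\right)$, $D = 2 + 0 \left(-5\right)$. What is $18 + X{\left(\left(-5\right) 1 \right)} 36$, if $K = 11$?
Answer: $-630$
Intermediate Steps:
$D = 2$ ($D = 2 + 0 = 2$)
$X{\left(J \right)} = \left(2 + J\right) \left(11 + J\right)$ ($X{\left(J \right)} = \left(J + 11\right) \left(J + 2\right) = \left(11 + J\right) \left(2 + J\right) = \left(2 + J\right) \left(11 + J\right)$)
$18 + X{\left(\left(-5\right) 1 \right)} 36 = 18 + \left(22 + \left(\left(-5\right) 1\right)^{2} + 13 \left(\left(-5\right) 1\right)\right) 36 = 18 + \left(22 + \left(-5\right)^{2} + 13 \left(-5\right)\right) 36 = 18 + \left(22 + 25 - 65\right) 36 = 18 - 648 = -630$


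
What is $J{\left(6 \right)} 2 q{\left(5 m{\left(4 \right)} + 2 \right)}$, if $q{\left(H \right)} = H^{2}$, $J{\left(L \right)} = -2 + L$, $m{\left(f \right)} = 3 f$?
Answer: $30752$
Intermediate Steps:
$J{\left(6 \right)} 2 q{\left(5 m{\left(4 \right)} + 2 \right)} = \left(-2 + 6\right) 2 \left(5 \cdot 3 \cdot 4 + 2\right)^{2} = 4 \cdot 2 \left(5 \cdot 12 + 2\right)^{2} = 8 \left(60 + 2\right)^{2} = 8 \cdot 62^{2} = 8 \cdot 3844 = 30752$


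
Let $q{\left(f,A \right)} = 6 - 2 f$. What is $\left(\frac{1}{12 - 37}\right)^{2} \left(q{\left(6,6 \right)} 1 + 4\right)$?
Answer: $- \frac{2}{625} \approx -0.0032$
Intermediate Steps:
$\left(\frac{1}{12 - 37}\right)^{2} \left(q{\left(6,6 \right)} 1 + 4\right) = \left(\frac{1}{12 - 37}\right)^{2} \left(\left(6 - 12\right) 1 + 4\right) = \left(\frac{1}{-25}\right)^{2} \left(\left(6 - 12\right) 1 + 4\right) = \left(- \frac{1}{25}\right)^{2} \left(\left(-6\right) 1 + 4\right) = \frac{-6 + 4}{625} = \frac{1}{625} \left(-2\right) = - \frac{2}{625}$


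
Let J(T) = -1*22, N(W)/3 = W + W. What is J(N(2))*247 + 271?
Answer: -5163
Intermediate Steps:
N(W) = 6*W (N(W) = 3*(W + W) = 3*(2*W) = 6*W)
J(T) = -22
J(N(2))*247 + 271 = -22*247 + 271 = -5434 + 271 = -5163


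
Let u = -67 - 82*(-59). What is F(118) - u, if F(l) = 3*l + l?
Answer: -4299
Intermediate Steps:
F(l) = 4*l
u = 4771 (u = -67 + 4838 = 4771)
F(118) - u = 4*118 - 1*4771 = 472 - 4771 = -4299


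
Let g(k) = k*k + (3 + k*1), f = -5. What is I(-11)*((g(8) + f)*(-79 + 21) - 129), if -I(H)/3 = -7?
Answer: -87969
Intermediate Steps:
I(H) = 21 (I(H) = -3*(-7) = 21)
g(k) = 3 + k + k² (g(k) = k² + (3 + k) = 3 + k + k²)
I(-11)*((g(8) + f)*(-79 + 21) - 129) = 21*(((3 + 8 + 8²) - 5)*(-79 + 21) - 129) = 21*(((3 + 8 + 64) - 5)*(-58) - 129) = 21*((75 - 5)*(-58) - 129) = 21*(70*(-58) - 129) = 21*(-4060 - 129) = 21*(-4189) = -87969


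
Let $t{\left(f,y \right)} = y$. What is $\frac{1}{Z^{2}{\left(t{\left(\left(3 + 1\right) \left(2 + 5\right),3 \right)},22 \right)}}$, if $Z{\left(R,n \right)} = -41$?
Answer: $\frac{1}{1681} \approx 0.00059488$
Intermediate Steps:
$\frac{1}{Z^{2}{\left(t{\left(\left(3 + 1\right) \left(2 + 5\right),3 \right)},22 \right)}} = \frac{1}{\left(-41\right)^{2}} = \frac{1}{1681}$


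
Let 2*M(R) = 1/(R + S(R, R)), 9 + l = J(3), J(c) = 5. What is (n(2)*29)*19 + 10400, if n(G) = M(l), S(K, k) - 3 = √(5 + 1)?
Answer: 104551/10 + 551*√6/10 ≈ 10590.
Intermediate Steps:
l = -4 (l = -9 + 5 = -4)
S(K, k) = 3 + √6 (S(K, k) = 3 + √(5 + 1) = 3 + √6)
M(R) = 1/(2*(3 + R + √6)) (M(R) = 1/(2*(R + (3 + √6))) = 1/(2*(3 + R + √6)))
n(G) = 1/(2*(-1 + √6)) (n(G) = 1/(2*(3 - 4 + √6)) = 1/(2*(-1 + √6)))
(n(2)*29)*19 + 10400 = ((⅒ + √6/10)*29)*19 + 10400 = (29/10 + 29*√6/10)*19 + 10400 = (551/10 + 551*√6/10) + 10400 = 104551/10 + 551*√6/10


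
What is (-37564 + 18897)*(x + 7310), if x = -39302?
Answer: 597194664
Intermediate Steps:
(-37564 + 18897)*(x + 7310) = (-37564 + 18897)*(-39302 + 7310) = -18667*(-31992) = 597194664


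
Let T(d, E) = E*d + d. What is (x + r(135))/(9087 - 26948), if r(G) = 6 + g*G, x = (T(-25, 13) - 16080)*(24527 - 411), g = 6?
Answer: 396225064/17861 ≈ 22184.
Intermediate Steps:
T(d, E) = d + E*d
x = -396225880 (x = (-25*(1 + 13) - 16080)*(24527 - 411) = (-25*14 - 16080)*24116 = (-350 - 16080)*24116 = -16430*24116 = -396225880)
r(G) = 6 + 6*G
(x + r(135))/(9087 - 26948) = (-396225880 + (6 + 6*135))/(9087 - 26948) = (-396225880 + (6 + 810))/(-17861) = (-396225880 + 816)*(-1/17861) = -396225064*(-1/17861) = 396225064/17861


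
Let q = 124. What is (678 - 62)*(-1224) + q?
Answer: -753860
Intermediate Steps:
(678 - 62)*(-1224) + q = (678 - 62)*(-1224) + 124 = 616*(-1224) + 124 = -753984 + 124 = -753860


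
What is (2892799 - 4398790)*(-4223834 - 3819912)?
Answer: 12113809082286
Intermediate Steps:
(2892799 - 4398790)*(-4223834 - 3819912) = -1505991*(-8043746) = 12113809082286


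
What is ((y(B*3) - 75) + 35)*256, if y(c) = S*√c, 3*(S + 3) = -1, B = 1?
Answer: -10240 - 2560*√3/3 ≈ -11718.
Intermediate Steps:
S = -10/3 (S = -3 + (⅓)*(-1) = -3 - ⅓ = -10/3 ≈ -3.3333)
y(c) = -10*√c/3
((y(B*3) - 75) + 35)*256 = ((-10*√3/3 - 75) + 35)*256 = ((-75 - 10*√3/3) + 35)*256 = (-40 - 10*√3/3)*256 = -10240 - 2560*√3/3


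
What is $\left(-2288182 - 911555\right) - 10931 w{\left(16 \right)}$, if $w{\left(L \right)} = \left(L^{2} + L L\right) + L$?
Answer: $-8971305$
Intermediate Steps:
$w{\left(L \right)} = L + 2 L^{2}$ ($w{\left(L \right)} = \left(L^{2} + L^{2}\right) + L = 2 L^{2} + L = L + 2 L^{2}$)
$\left(-2288182 - 911555\right) - 10931 w{\left(16 \right)} = \left(-2288182 - 911555\right) - 10931 \cdot 16 \left(1 + 2 \cdot 16\right) = -3199737 - 10931 \cdot 16 \left(1 + 32\right) = -3199737 - 10931 \cdot 16 \cdot 33 = -3199737 - 5771568 = -8971305$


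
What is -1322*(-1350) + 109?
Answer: 1784809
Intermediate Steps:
-1322*(-1350) + 109 = 1784700 + 109 = 1784809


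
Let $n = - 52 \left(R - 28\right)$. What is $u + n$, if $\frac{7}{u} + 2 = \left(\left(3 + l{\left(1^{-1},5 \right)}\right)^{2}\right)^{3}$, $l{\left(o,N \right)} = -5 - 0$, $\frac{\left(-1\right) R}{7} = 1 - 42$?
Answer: $- \frac{835009}{62} \approx -13468.0$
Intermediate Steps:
$R = 287$ ($R = - 7 \left(1 - 42\right) = \left(-7\right) \left(-41\right) = 287$)
$l{\left(o,N \right)} = -5$ ($l{\left(o,N \right)} = -5 + 0 = -5$)
$u = \frac{7}{62}$ ($u = \frac{7}{-2 + \left(\left(3 - 5\right)^{2}\right)^{3}} = \frac{7}{-2 + \left(\left(-2\right)^{2}\right)^{3}} = \frac{7}{-2 + 4^{3}} = \frac{7}{-2 + 64} = \frac{7}{62} \approx 0.1129$)
$n = -13468$ ($n = - 52 \left(287 - 28\right) = \left(-52\right) 259 = -13468$)
$u + n = \frac{7}{62} - 13468 = - \frac{835009}{62}$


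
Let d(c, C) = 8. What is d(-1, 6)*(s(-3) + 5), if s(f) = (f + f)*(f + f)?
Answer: 328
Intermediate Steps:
s(f) = 4*f**2 (s(f) = (2*f)*(2*f) = 4*f**2)
d(-1, 6)*(s(-3) + 5) = 8*(4*(-3)**2 + 5) = 8*(4*9 + 5) = 8*(36 + 5) = 8*41 = 328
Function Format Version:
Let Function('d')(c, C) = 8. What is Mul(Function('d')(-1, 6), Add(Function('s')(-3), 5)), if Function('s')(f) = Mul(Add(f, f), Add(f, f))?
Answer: 328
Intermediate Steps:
Function('s')(f) = Mul(4, Pow(f, 2)) (Function('s')(f) = Mul(Mul(2, f), Mul(2, f)) = Mul(4, Pow(f, 2)))
Mul(Function('d')(-1, 6), Add(Function('s')(-3), 5)) = Mul(8, Add(Mul(4, Pow(-3, 2)), 5)) = Mul(8, Add(Mul(4, 9), 5)) = Mul(8, Add(36, 5)) = Mul(8, 41) = 328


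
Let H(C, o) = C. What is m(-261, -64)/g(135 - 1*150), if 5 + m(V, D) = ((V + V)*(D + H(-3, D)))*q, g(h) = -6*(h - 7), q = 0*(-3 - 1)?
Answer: -5/132 ≈ -0.037879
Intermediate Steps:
q = 0 (q = 0*(-4) = 0)
g(h) = 42 - 6*h (g(h) = -6*(-7 + h) = 42 - 6*h)
m(V, D) = -5 (m(V, D) = -5 + ((V + V)*(D - 3))*0 = -5 + ((2*V)*(-3 + D))*0 = -5 + (2*V*(-3 + D))*0 = -5 + 0 = -5)
m(-261, -64)/g(135 - 1*150) = -5/(42 - 6*(135 - 1*150)) = -5/(42 - 6*(135 - 150)) = -5/(42 - 6*(-15)) = -5/(42 + 90) = -5/132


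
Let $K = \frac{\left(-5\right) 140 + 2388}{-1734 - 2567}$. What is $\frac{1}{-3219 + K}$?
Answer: $- \frac{4301}{13846607} \approx -0.00031062$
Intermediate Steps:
$K = - \frac{1688}{4301}$ ($K = \frac{-700 + 2388}{-4301} = 1688 \left(- \frac{1}{4301}\right) = - \frac{1688}{4301} \approx -0.39247$)
$\frac{1}{-3219 + K} = \frac{1}{-3219 - \frac{1688}{4301}} = \frac{1}{- \frac{13846607}{4301}} = - \frac{4301}{13846607}$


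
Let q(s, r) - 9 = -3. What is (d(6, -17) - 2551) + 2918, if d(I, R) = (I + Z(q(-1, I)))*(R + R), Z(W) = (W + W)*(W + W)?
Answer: -4733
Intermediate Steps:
q(s, r) = 6 (q(s, r) = 9 - 3 = 6)
Z(W) = 4*W² (Z(W) = (2*W)*(2*W) = 4*W²)
d(I, R) = 2*R*(144 + I) (d(I, R) = (I + 4*6²)*(R + R) = (I + 4*36)*(2*R) = (I + 144)*(2*R) = (144 + I)*(2*R) = 2*R*(144 + I))
(d(6, -17) - 2551) + 2918 = (2*(-17)*(144 + 6) - 2551) + 2918 = (2*(-17)*150 - 2551) + 2918 = (-5100 - 2551) + 2918 = -7651 + 2918 = -4733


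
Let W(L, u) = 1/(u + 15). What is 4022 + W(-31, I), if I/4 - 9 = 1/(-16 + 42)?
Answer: 2674643/665 ≈ 4022.0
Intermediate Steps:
I = 470/13 (I = 36 + 4/(-16 + 42) = 36 + 4/26 = 36 + 4*(1/26) = 36 + 2/13 = 470/13 ≈ 36.154)
W(L, u) = 1/(15 + u)
4022 + W(-31, I) = 4022 + 1/(15 + 470/13) = 4022 + 1/(665/13) = 4022 + 13/665 = 2674643/665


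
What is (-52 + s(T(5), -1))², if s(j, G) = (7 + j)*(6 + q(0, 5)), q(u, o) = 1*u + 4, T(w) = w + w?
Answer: 13924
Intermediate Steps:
T(w) = 2*w
q(u, o) = 4 + u (q(u, o) = u + 4 = 4 + u)
s(j, G) = 70 + 10*j (s(j, G) = (7 + j)*(6 + (4 + 0)) = (7 + j)*(6 + 4) = (7 + j)*10 = 70 + 10*j)
(-52 + s(T(5), -1))² = (-52 + (70 + 10*(2*5)))² = (-52 + (70 + 10*10))² = (-52 + (70 + 100))² = (-52 + 170)² = 118² = 13924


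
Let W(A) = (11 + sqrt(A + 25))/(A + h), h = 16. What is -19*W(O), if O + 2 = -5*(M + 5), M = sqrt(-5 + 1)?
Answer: 19*(11 + sqrt(-2 - 10*I))*(11 - 10*I)/221 ≈ 10.194 - 13.533*I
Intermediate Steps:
M = 2*I (M = sqrt(-4) = 2*I ≈ 2.0*I)
O = -27 - 10*I (O = -2 - 5*(2*I + 5) = -2 - 5*(5 + 2*I) = -2 + (-25 - 10*I) = -27 - 10*I ≈ -27.0 - 10.0*I)
W(A) = (11 + sqrt(25 + A))/(16 + A) (W(A) = (11 + sqrt(A + 25))/(A + 16) = (11 + sqrt(25 + A))/(16 + A))
-19*W(O) = -19*(11 + sqrt(25 + (-27 - 10*I)))/(16 + (-27 - 10*I)) = -19*(11 + sqrt(-2 - 10*I))/(-11 - 10*I) = -19*(-11 + 10*I)/221*(11 + sqrt(-2 - 10*I)) = -19*(-11 + 10*I)*(11 + sqrt(-2 - 10*I))/221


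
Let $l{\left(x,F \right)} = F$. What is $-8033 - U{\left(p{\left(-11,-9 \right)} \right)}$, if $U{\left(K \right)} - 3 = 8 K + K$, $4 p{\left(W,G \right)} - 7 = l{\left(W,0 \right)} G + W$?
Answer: $-8027$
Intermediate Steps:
$p{\left(W,G \right)} = \frac{7}{4} + \frac{W}{4}$ ($p{\left(W,G \right)} = \frac{7}{4} + \frac{0 G + W}{4} = \frac{7}{4} + \frac{0 + W}{4} = \frac{7}{4} + \frac{W}{4}$)
$U{\left(K \right)} = 3 + 9 K$ ($U{\left(K \right)} = 3 + \left(8 K + K\right) = 3 + 9 K$)
$-8033 - U{\left(p{\left(-11,-9 \right)} \right)} = -8033 - \left(3 + 9 \left(\frac{7}{4} + \frac{1}{4} \left(-11\right)\right)\right) = -8033 - \left(3 + 9 \left(\frac{7}{4} - \frac{11}{4}\right)\right) = -8033 - \left(3 + 9 \left(-1\right)\right) = -8033 - \left(3 - 9\right) = -8033 - -6 = -8033 + 6 = -8027$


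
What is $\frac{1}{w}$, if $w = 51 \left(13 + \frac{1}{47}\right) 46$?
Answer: $\frac{47}{1435752} \approx 3.2735 \cdot 10^{-5}$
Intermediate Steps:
$w = \frac{1435752}{47}$ ($w = 51 \left(13 + \frac{1}{47}\right) 46 = 51 \cdot \frac{612}{47} \cdot 46 = \frac{31212}{47} \cdot 46 = \frac{1435752}{47} \approx 30548.0$)
$\frac{1}{w} = \frac{1}{\frac{1435752}{47}} = \frac{47}{1435752}$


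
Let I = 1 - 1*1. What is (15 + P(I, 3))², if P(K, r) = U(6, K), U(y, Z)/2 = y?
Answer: 729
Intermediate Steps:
I = 0 (I = 1 - 1 = 0)
U(y, Z) = 2*y
P(K, r) = 12 (P(K, r) = 2*6 = 12)
(15 + P(I, 3))² = (15 + 12)² = 27² = 729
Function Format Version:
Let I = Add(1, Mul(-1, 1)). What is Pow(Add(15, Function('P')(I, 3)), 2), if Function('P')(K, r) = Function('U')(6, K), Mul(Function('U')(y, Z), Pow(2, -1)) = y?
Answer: 729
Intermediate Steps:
I = 0 (I = Add(1, -1) = 0)
Function('U')(y, Z) = Mul(2, y)
Function('P')(K, r) = 12 (Function('P')(K, r) = Mul(2, 6) = 12)
Pow(Add(15, Function('P')(I, 3)), 2) = Pow(Add(15, 12), 2) = Pow(27, 2) = 729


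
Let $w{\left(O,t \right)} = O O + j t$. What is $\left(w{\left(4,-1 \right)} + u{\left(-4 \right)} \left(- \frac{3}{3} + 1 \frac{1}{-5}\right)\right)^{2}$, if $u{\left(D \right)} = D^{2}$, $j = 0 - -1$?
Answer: $\frac{441}{25} \approx 17.64$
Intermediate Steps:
$j = 1$ ($j = 0 + 1 = 1$)
$w{\left(O,t \right)} = t + O^{2}$ ($w{\left(O,t \right)} = O O + 1 t = O^{2} + t = t + O^{2}$)
$\left(w{\left(4,-1 \right)} + u{\left(-4 \right)} \left(- \frac{3}{3} + 1 \frac{1}{-5}\right)\right)^{2} = \left(\left(-1 + 4^{2}\right) + \left(-4\right)^{2} \left(- \frac{3}{3} + 1 \frac{1}{-5}\right)\right)^{2} = \left(\left(-1 + 16\right) + 16 \left(\left(-3\right) \frac{1}{3} + 1 \left(- \frac{1}{5}\right)\right)\right)^{2} = \left(15 + 16 \left(-1 - \frac{1}{5}\right)\right)^{2} = \left(15 + 16 \left(- \frac{6}{5}\right)\right)^{2} = \left(15 - \frac{96}{5}\right)^{2} = \left(- \frac{21}{5}\right)^{2} = \frac{441}{25}$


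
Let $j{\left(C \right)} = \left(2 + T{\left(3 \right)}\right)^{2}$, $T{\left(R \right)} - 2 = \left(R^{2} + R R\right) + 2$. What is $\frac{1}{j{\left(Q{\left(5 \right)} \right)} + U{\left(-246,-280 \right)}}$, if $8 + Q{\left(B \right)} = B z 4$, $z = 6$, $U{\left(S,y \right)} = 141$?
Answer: $\frac{1}{717} \approx 0.0013947$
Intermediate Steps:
$T{\left(R \right)} = 4 + 2 R^{2}$ ($T{\left(R \right)} = 2 + \left(\left(R^{2} + R R\right) + 2\right) = 2 + \left(\left(R^{2} + R^{2}\right) + 2\right) = 2 + \left(2 R^{2} + 2\right) = 2 + \left(2 + 2 R^{2}\right) = 4 + 2 R^{2}$)
$Q{\left(B \right)} = -8 + 24 B$ ($Q{\left(B \right)} = -8 + B 6 \cdot 4 = -8 + 6 B 4 = -8 + 24 B$)
$j{\left(C \right)} = 576$ ($j{\left(C \right)} = \left(2 + \left(4 + 2 \cdot 3^{2}\right)\right)^{2} = \left(2 + \left(4 + 2 \cdot 9\right)\right)^{2} = \left(2 + \left(4 + 18\right)\right)^{2} = \left(2 + 22\right)^{2} = 24^{2} = 576$)
$\frac{1}{j{\left(Q{\left(5 \right)} \right)} + U{\left(-246,-280 \right)}} = \frac{1}{576 + 141} = \frac{1}{717}$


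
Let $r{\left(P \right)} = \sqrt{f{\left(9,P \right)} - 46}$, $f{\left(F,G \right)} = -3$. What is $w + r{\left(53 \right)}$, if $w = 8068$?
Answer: $8068 + 7 i \approx 8068.0 + 7.0 i$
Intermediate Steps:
$r{\left(P \right)} = 7 i$ ($r{\left(P \right)} = \sqrt{-3 - 46} = \sqrt{-49} = 7 i$)
$w + r{\left(53 \right)} = 8068 + 7 i$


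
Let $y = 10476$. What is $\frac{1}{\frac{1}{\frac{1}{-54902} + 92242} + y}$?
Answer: $\frac{5064270283}{53053295539610} \approx 9.5456 \cdot 10^{-5}$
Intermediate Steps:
$\frac{1}{\frac{1}{\frac{1}{-54902} + 92242} + y} = \frac{1}{\frac{1}{\frac{1}{-54902} + 92242} + 10476} = \frac{1}{\frac{1}{- \frac{1}{54902} + 92242} + 10476} = \frac{1}{\frac{1}{\frac{5064270283}{54902}} + 10476} = \frac{1}{\frac{54902}{5064270283} + 10476} = \frac{1}{\frac{53053295539610}{5064270283}} = \frac{5064270283}{53053295539610}$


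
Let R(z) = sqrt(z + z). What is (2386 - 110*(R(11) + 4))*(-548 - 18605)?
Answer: -37271738 + 2106830*sqrt(22) ≈ -2.7390e+7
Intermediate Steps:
R(z) = sqrt(2)*sqrt(z) (R(z) = sqrt(2*z) = sqrt(2)*sqrt(z))
(2386 - 110*(R(11) + 4))*(-548 - 18605) = (2386 - 110*(sqrt(2)*sqrt(11) + 4))*(-548 - 18605) = (2386 - 110*(sqrt(22) + 4))*(-19153) = (2386 - 110*(4 + sqrt(22)))*(-19153) = (2386 + (-440 - 110*sqrt(22)))*(-19153) = (1946 - 110*sqrt(22))*(-19153) = -37271738 + 2106830*sqrt(22)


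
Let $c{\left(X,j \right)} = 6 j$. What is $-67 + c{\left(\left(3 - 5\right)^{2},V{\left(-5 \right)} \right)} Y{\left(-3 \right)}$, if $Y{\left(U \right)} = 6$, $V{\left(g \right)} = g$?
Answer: $-247$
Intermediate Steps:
$-67 + c{\left(\left(3 - 5\right)^{2},V{\left(-5 \right)} \right)} Y{\left(-3 \right)} = -67 + 6 \left(-5\right) 6 = -67 - 180 = -247$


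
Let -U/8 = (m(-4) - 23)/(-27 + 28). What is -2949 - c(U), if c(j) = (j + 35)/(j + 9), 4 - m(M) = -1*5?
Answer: -356976/121 ≈ -2950.2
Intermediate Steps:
m(M) = 9 (m(M) = 4 - (-1)*5 = 4 - 1*(-5) = 4 + 5 = 9)
U = 112 (U = -8*(9 - 23)/(-27 + 28) = -(-112)/1 = -(-112) = -8*(-14) = 112)
c(j) = (35 + j)/(9 + j)
-2949 - c(U) = -2949 - (35 + 112)/(9 + 112) = -2949 - 147/121 = -356976/121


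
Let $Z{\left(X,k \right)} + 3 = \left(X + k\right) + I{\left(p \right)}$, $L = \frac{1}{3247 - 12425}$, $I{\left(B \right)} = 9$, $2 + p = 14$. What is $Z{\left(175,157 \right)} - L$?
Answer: $\frac{3102165}{9178} \approx 338.0$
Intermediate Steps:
$p = 12$ ($p = -2 + 14 = 12$)
$L = - \frac{1}{9178}$ ($L = \frac{1}{-9178} = - \frac{1}{9178} \approx -0.00010896$)
$Z{\left(X,k \right)} = 6 + X + k$ ($Z{\left(X,k \right)} = -3 + \left(\left(X + k\right) + 9\right) = -3 + \left(9 + X + k\right) = 6 + X + k$)
$Z{\left(175,157 \right)} - L = \left(6 + 175 + 157\right) - - \frac{1}{9178} = 338 + \frac{1}{9178} = \frac{3102165}{9178}$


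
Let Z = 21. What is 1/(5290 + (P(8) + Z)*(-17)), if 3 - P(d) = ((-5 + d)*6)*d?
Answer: 1/7330 ≈ 0.00013643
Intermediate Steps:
P(d) = 3 - d*(-30 + 6*d) (P(d) = 3 - (-5 + d)*6*d = 3 - (-30 + 6*d)*d = 3 - d*(-30 + 6*d))
1/(5290 + (P(8) + Z)*(-17)) = 1/(5290 + ((3 - 6*8² + 30*8) + 21)*(-17)) = 1/(5290 + ((3 - 6*64 + 240) + 21)*(-17)) = 1/(5290 + ((3 - 384 + 240) + 21)*(-17)) = 1/(5290 + (-141 + 21)*(-17)) = 1/(5290 - 120*(-17)) = 1/(5290 + 2040) = 1/7330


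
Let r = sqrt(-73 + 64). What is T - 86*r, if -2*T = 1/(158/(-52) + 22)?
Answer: -13/493 - 258*I ≈ -0.026369 - 258.0*I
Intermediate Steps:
T = -13/493 (T = -1/(2*(158/(-52) + 22)) = -1/(2*(158*(-1/52) + 22)) = -1/(2*(-79/26 + 22)) = -1/(2*493/26) = -1/2*26/493 = -13/493 ≈ -0.026369)
r = 3*I (r = sqrt(-9) = 3*I ≈ 3.0*I)
T - 86*r = -13/493 - 258*I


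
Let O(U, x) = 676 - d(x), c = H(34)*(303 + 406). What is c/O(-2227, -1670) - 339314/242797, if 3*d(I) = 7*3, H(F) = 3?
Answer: 96476051/54143731 ≈ 1.7819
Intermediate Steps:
d(I) = 7 (d(I) = (7*3)/3 = (1/3)*21 = 7)
c = 2127 (c = 3*(303 + 406) = 3*709 = 2127)
O(U, x) = 669 (O(U, x) = 676 - 1*7 = 676 - 7 = 669)
c/O(-2227, -1670) - 339314/242797 = 2127/669 - 339314/242797 = 2127*(1/669) - 339314*1/242797 = 709/223 - 339314/242797 = 96476051/54143731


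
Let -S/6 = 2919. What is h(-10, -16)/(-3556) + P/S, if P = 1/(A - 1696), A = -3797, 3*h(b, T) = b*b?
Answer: -114528923/12217959054 ≈ -0.0093738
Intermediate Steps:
S = -17514 (S = -6*2919 = -17514)
h(b, T) = b²/3 (h(b, T) = (b*b)/3 = b²/3)
P = -1/5493 (P = 1/(-3797 - 1696) = 1/(-5493) = -1/5493 ≈ -0.00018205)
h(-10, -16)/(-3556) + P/S = ((⅓)*(-10)²)/(-3556) - 1/5493/(-17514) = ((⅓)*100)*(-1/3556) - 1/5493*(-1/17514) = (100/3)*(-1/3556) + 1/96204402 = -25/2667 + 1/96204402 = -114528923/12217959054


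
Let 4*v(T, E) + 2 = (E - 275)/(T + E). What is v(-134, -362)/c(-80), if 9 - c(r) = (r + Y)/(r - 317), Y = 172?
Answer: -28187/1454272 ≈ -0.019382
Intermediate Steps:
v(T, E) = -½ + (-275 + E)/(4*(E + T)) (v(T, E) = -½ + ((E - 275)/(T + E))/4 = -½ + ((-275 + E)/(E + T))/4 = -½ + (-275 + E)/(4*(E + T)))
c(r) = 9 - (172 + r)/(-317 + r) (c(r) = 9 - (r + 172)/(r - 317) = 9 - (172 + r)/(-317 + r))
v(-134, -362)/c(-80) = ((-275 - 1*(-362) - 2*(-134))/(4*(-362 - 134)))/(((-3025 + 8*(-80))/(-317 - 80))) = ((¼)*(-275 + 362 + 268)/(-496))/(((-3025 - 640)/(-397))) = ((¼)*(-1/496)*355)/((-1/397*(-3665))) = -355/(1984*3665/397) = -355/1984*397/3665 = -28187/1454272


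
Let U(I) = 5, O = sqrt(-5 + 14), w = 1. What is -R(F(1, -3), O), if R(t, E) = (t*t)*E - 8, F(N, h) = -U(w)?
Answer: -67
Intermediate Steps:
O = 3 (O = sqrt(9) = 3)
F(N, h) = -5 (F(N, h) = -1*5 = -5)
R(t, E) = -8 + E*t**2 (R(t, E) = t**2*E - 8 = E*t**2 - 8 = -8 + E*t**2)
-R(F(1, -3), O) = -(-8 + 3*(-5)**2) = -(-8 + 3*25) = -(-8 + 75) = -1*67 = -67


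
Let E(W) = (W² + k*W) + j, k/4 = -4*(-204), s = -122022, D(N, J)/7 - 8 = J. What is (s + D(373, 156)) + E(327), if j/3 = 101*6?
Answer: 1055201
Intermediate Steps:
D(N, J) = 56 + 7*J
j = 1818 (j = 3*(101*6) = 3*606 = 1818)
k = 3264 (k = 4*(-4*(-204)) = 4*816 = 3264)
E(W) = 1818 + W² + 3264*W (E(W) = (W² + 3264*W) + 1818 = 1818 + W² + 3264*W)
(s + D(373, 156)) + E(327) = (-122022 + (56 + 7*156)) + (1818 + 327² + 3264*327) = (-122022 + (56 + 1092)) + (1818 + 106929 + 1067328) = (-122022 + 1148) + 1176075 = -120874 + 1176075 = 1055201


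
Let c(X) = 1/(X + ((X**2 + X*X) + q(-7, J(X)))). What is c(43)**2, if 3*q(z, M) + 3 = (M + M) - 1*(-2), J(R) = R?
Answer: 9/127870864 ≈ 7.0384e-8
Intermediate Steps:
q(z, M) = -1/3 + 2*M/3 (q(z, M) = -1 + ((M + M) - 1*(-2))/3 = -1 + (2*M + 2)/3 = -1 + (2 + 2*M)/3 = -1 + (2/3 + 2*M/3) = -1/3 + 2*M/3)
c(X) = 1/(-1/3 + 2*X**2 + 5*X/3) (c(X) = 1/(X + ((X**2 + X*X) + (-1/3 + 2*X/3))) = 1/(X + ((X**2 + X**2) + (-1/3 + 2*X/3))) = 1/(X + (2*X**2 + (-1/3 + 2*X/3))) = 1/(X + (-1/3 + 2*X**2 + 2*X/3)) = 1/(-1/3 + 2*X**2 + 5*X/3))
c(43)**2 = (3/(-1 + 5*43 + 6*43**2))**2 = (3/(-1 + 215 + 6*1849))**2 = (3/(-1 + 215 + 11094))**2 = (3/11308)**2 = 9/127870864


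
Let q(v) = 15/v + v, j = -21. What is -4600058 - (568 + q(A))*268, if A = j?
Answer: -33225238/7 ≈ -4.7465e+6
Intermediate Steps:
A = -21
q(v) = v + 15/v
-4600058 - (568 + q(A))*268 = -4600058 - (568 + (-21 + 15/(-21)))*268 = -4600058 - (568 + (-21 + 15*(-1/21)))*268 = -4600058 - (568 + (-21 - 5/7))*268 = -4600058 - (568 - 152/7)*268 = -4600058 - 3824*268/7 = -4600058 - 1*1024832/7 = -4600058 - 1024832/7 = -33225238/7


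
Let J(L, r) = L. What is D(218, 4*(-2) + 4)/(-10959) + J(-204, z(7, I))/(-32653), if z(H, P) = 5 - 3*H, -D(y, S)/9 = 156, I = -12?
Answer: 1232832/9175493 ≈ 0.13436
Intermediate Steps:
D(y, S) = -1404 (D(y, S) = -9*156 = -1404)
D(218, 4*(-2) + 4)/(-10959) + J(-204, z(7, I))/(-32653) = -1404/(-10959) - 204/(-32653) = -1404*(-1/10959) - 204*(-1/32653) = 36/281 + 204/32653 = 1232832/9175493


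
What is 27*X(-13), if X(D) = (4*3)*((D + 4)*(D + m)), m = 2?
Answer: 32076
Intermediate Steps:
X(D) = 12*(2 + D)*(4 + D) (X(D) = (4*3)*((D + 4)*(D + 2)) = 12*((4 + D)*(2 + D)) = 12*((2 + D)*(4 + D)) = 12*(2 + D)*(4 + D))
27*X(-13) = 27*(96 + 12*(-13)² + 72*(-13)) = 27*(96 + 12*169 - 936) = 27*(96 + 2028 - 936) = 27*1188 = 32076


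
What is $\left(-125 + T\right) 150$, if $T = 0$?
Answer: $-18750$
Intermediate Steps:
$\left(-125 + T\right) 150 = \left(-125 + 0\right) 150 = \left(-125\right) 150 = -18750$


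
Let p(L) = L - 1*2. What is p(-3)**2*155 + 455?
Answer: 4330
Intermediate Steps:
p(L) = -2 + L (p(L) = L - 2 = -2 + L)
p(-3)**2*155 + 455 = (-2 - 3)**2*155 + 455 = (-5)**2*155 + 455 = 25*155 + 455 = 3875 + 455 = 4330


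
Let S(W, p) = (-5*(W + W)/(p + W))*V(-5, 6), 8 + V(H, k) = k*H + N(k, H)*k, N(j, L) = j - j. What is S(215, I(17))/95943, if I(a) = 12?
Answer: 81700/21779061 ≈ 0.0037513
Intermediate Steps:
N(j, L) = 0
V(H, k) = -8 + H*k (V(H, k) = -8 + (k*H + 0*k) = -8 + (H*k + 0) = -8 + H*k)
S(W, p) = 380*W/(W + p) (S(W, p) = (-5*(W + W)/(p + W))*(-8 - 5*6) = (-5*2*W/(W + p))*(-8 - 30) = -10*W/(W + p)*(-38) = 380*W/(W + p))
S(215, I(17))/95943 = (380*215/(215 + 12))/95943 = (380*215/227)*(1/95943) = (380*215*(1/227))*(1/95943) = (81700/227)*(1/95943) = 81700/21779061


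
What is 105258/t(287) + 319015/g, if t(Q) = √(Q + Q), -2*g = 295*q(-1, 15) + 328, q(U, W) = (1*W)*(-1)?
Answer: 638030/4097 + 52629*√574/287 ≈ 4549.1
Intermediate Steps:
q(U, W) = -W (q(U, W) = W*(-1) = -W)
g = 4097/2 (g = -(295*(-1*15) + 328)/2 = -(295*(-15) + 328)/2 = -(-4425 + 328)/2 = -½*(-4097) = 4097/2 ≈ 2048.5)
t(Q) = √2*√Q (t(Q) = √(2*Q) = √2*√Q)
105258/t(287) + 319015/g = 105258/((√2*√287)) + 319015/(4097/2) = 105258/(√574) + 319015*(2/4097) = 105258*(√574/574) + 638030/4097 = 52629*√574/287 + 638030/4097 = 638030/4097 + 52629*√574/287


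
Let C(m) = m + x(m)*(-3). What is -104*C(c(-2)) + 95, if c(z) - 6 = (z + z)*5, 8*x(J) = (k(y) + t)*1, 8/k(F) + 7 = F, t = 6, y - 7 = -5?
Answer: 8613/5 ≈ 1722.6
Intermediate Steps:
y = 2 (y = 7 - 5 = 2)
k(F) = 8/(-7 + F)
x(J) = 11/20 (x(J) = ((8/(-7 + 2) + 6)*1)/8 = ((8/(-5) + 6)*1)/8 = ((8*(-⅕) + 6)*1)/8 = ((-8/5 + 6)*1)/8 = ((22/5)*1)/8 = (⅛)*(22/5) = 11/20)
c(z) = 6 + 10*z (c(z) = 6 + (z + z)*5 = 6 + (2*z)*5 = 6 + 10*z)
C(m) = -33/20 + m (C(m) = m + (11/20)*(-3) = m - 33/20 = -33/20 + m)
-104*C(c(-2)) + 95 = -104*(-33/20 + (6 + 10*(-2))) + 95 = -104*(-33/20 + (6 - 20)) + 95 = -104*(-33/20 - 14) + 95 = -104*(-313/20) + 95 = 8138/5 + 95 = 8613/5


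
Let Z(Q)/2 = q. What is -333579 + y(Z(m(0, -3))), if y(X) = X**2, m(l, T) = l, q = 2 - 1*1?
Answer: -333575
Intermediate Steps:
q = 1 (q = 2 - 1 = 1)
Z(Q) = 2 (Z(Q) = 2*1 = 2)
-333579 + y(Z(m(0, -3))) = -333579 + 2**2 = -333579 + 4 = -333575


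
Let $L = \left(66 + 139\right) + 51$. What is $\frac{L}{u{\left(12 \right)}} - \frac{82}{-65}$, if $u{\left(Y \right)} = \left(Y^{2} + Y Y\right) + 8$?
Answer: $\frac{5114}{2405} \approx 2.1264$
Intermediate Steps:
$u{\left(Y \right)} = 8 + 2 Y^{2}$ ($u{\left(Y \right)} = \left(Y^{2} + Y^{2}\right) + 8 = 2 Y^{2} + 8 = 8 + 2 Y^{2}$)
$L = 256$ ($L = 205 + 51 = 256$)
$\frac{L}{u{\left(12 \right)}} - \frac{82}{-65} = \frac{256}{8 + 2 \cdot 12^{2}} - \frac{82}{-65} = \frac{256}{8 + 2 \cdot 144} - - \frac{82}{65} = \frac{256}{8 + 288} + \frac{82}{65} = \frac{256}{296} + \frac{82}{65} = 256 \cdot \frac{1}{296} + \frac{82}{65} = \frac{32}{37} + \frac{82}{65} = \frac{5114}{2405}$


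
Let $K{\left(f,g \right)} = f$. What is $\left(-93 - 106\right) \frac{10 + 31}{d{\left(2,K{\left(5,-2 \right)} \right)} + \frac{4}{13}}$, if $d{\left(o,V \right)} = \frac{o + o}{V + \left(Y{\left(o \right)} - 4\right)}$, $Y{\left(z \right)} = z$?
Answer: $- \frac{318201}{64} \approx -4971.9$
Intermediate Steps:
$d{\left(o,V \right)} = \frac{2 o}{-4 + V + o}$ ($d{\left(o,V \right)} = \frac{o + o}{V + \left(o - 4\right)} = \frac{2 o}{V + \left(o - 4\right)} = \frac{2 o}{V + \left(-4 + o\right)} = \frac{2 o}{-4 + V + o}$)
$\left(-93 - 106\right) \frac{10 + 31}{d{\left(2,K{\left(5,-2 \right)} \right)} + \frac{4}{13}} = \left(-93 - 106\right) \frac{10 + 31}{2 \cdot 2 \frac{1}{-4 + 5 + 2} + \frac{4}{13}} = - 199 \frac{41}{2 \cdot 2 \cdot \frac{1}{3} + 4 \cdot \frac{1}{13}} = - 199 \frac{41}{2 \cdot 2 \cdot \frac{1}{3} + \frac{4}{13}} = - 199 \frac{41}{\frac{4}{3} + \frac{4}{13}} = - 199 \frac{41}{\frac{64}{39}} = - 199 \cdot 41 \cdot \frac{39}{64} = \left(-199\right) \frac{1599}{64} = - \frac{318201}{64}$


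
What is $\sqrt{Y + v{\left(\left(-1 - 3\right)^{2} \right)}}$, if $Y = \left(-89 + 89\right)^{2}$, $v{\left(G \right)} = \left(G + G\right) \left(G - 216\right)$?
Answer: $80 i \approx 80.0 i$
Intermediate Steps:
$v{\left(G \right)} = 2 G \left(-216 + G\right)$
$Y = 0$ ($Y = 0^{2} = 0$)
$\sqrt{Y + v{\left(\left(-1 - 3\right)^{2} \right)}} = \sqrt{0 + 2 \left(-1 - 3\right)^{2} \left(-216 + \left(-1 - 3\right)^{2}\right)} = \sqrt{0 + 2 \left(-4\right)^{2} \left(-216 + \left(-4\right)^{2}\right)} = \sqrt{0 + 2 \cdot 16 \left(-216 + 16\right)} = \sqrt{0 + 2 \cdot 16 \left(-200\right)} = \sqrt{0 - 6400} = \sqrt{-6400} = 80 i$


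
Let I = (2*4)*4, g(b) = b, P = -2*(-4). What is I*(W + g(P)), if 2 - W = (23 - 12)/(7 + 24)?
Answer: 9568/31 ≈ 308.65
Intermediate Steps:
P = 8
W = 51/31 (W = 2 - (23 - 12)/(7 + 24) = 2 - 11/31 = 51/31 ≈ 1.6452)
I = 32 (I = 8*4 = 32)
I*(W + g(P)) = 32*(51/31 + 8) = 32*(299/31) = 9568/31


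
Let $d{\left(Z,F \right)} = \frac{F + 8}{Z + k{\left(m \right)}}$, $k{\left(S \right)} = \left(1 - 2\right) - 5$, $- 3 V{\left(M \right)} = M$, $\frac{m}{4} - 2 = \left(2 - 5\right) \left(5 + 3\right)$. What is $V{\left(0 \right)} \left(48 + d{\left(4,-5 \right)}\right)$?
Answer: $0$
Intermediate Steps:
$m = -88$ ($m = 8 + 4 \left(2 - 5\right) \left(5 + 3\right) = 8 + 4 \left(\left(-3\right) 8\right) = 8 + 4 \left(-24\right) = 8 - 96 = -88$)
$V{\left(M \right)} = - \frac{M}{3}$
$k{\left(S \right)} = -6$ ($k{\left(S \right)} = -1 - 5 = -6$)
$d{\left(Z,F \right)} = \frac{8 + F}{-6 + Z}$ ($d{\left(Z,F \right)} = \frac{F + 8}{Z - 6} = \frac{8 + F}{-6 + Z}$)
$V{\left(0 \right)} \left(48 + d{\left(4,-5 \right)}\right) = \left(- \frac{1}{3}\right) 0 \left(48 + \frac{8 - 5}{-6 + 4}\right) = 0 \left(48 + \frac{1}{-2} \cdot 3\right) = 0 \left(48 - \frac{3}{2}\right) = 0 \cdot \frac{93}{2} = 0$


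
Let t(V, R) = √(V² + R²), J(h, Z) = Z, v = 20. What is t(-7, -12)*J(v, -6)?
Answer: -6*√193 ≈ -83.355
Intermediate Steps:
t(V, R) = √(R² + V²)
t(-7, -12)*J(v, -6) = √((-12)² + (-7)²)*(-6) = √(144 + 49)*(-6) = √193*(-6) = -6*√193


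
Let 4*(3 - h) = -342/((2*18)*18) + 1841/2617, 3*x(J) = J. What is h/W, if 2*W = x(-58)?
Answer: -1113991/3642864 ≈ -0.30580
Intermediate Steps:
x(J) = J/3
W = -29/3 (W = ((⅓)*(-58))/2 = (½)*(-58/3) = -29/3 ≈ -9.6667)
h = 1113991/376848 (h = 3 - (-342/((2*18)*18) + 1841/2617)/4 = 3 - (-342/(36*18) + 1841*(1/2617))/4 = 3 - (-342/648 + 1841/2617)/4 = 3 - (-342*1/648 + 1841/2617)/4 = 3 - (-19/36 + 1841/2617)/4 = 3 - ¼*16553/94212 = 3 - 16553/376848 = 1113991/376848 ≈ 2.9561)
h/W = 1113991/(376848*(-29/3)) = (1113991/376848)*(-3/29) = -1113991/3642864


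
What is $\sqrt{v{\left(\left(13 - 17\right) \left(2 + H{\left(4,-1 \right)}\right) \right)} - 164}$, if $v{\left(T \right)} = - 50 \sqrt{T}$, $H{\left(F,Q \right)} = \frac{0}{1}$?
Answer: $2 \sqrt{-41 - 25 i \sqrt{2}} \approx 5.1262 - 13.794 i$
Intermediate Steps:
$H{\left(F,Q \right)} = 0$ ($H{\left(F,Q \right)} = 0 \cdot 1 = 0$)
$\sqrt{v{\left(\left(13 - 17\right) \left(2 + H{\left(4,-1 \right)}\right) \right)} - 164} = \sqrt{- 50 \sqrt{\left(13 - 17\right) \left(2 + 0\right)} - 164} = \sqrt{- 50 \sqrt{\left(-4\right) 2} - 164} = \sqrt{- 50 \sqrt{-8} - 164} = \sqrt{- 50 \cdot 2 i \sqrt{2} - 164} = \sqrt{- 100 i \sqrt{2} - 164} = \sqrt{-164 - 100 i \sqrt{2}}$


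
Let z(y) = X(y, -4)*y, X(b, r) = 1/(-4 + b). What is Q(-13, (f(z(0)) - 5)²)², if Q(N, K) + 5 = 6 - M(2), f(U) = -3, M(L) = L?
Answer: 1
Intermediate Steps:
z(y) = y/(-4 + y)
Q(N, K) = -1 (Q(N, K) = -5 + (6 - 1*2) = -5 + (6 - 2) = -5 + 4 = -1)
Q(-13, (f(z(0)) - 5)²)² = (-1)² = 1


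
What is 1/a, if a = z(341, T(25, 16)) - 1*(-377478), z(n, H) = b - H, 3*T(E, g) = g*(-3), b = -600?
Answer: 1/376894 ≈ 2.6533e-6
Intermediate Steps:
T(E, g) = -g (T(E, g) = (g*(-3))/3 = (-3*g)/3 = -g)
z(n, H) = -600 - H
a = 376894 (a = (-600 - (-1)*16) - 1*(-377478) = (-600 - 1*(-16)) + 377478 = (-600 + 16) + 377478 = -584 + 377478 = 376894)
1/a = 1/376894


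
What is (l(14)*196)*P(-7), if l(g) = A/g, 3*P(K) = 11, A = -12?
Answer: -616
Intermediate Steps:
P(K) = 11/3 (P(K) = (⅓)*11 = 11/3)
l(g) = -12/g
(l(14)*196)*P(-7) = (-12/14*196)*(11/3) = (-12*1/14*196)*(11/3) = -6/7*196*(11/3) = -168*11/3 = -616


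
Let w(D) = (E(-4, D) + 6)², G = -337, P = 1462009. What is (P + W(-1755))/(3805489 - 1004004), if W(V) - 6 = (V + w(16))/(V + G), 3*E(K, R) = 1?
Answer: 13763416927/26373179790 ≈ 0.52187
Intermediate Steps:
E(K, R) = ⅓ (E(K, R) = (⅓)*1 = ⅓)
w(D) = 361/9 (w(D) = (⅓ + 6)² = (19/3)² = 361/9)
W(V) = 6 + (361/9 + V)/(-337 + V) (W(V) = 6 + (V + 361/9)/(V - 337) = 6 + (361/9 + V)/(-337 + V))
(P + W(-1755))/(3805489 - 1004004) = (1462009 + (-17837 + 63*(-1755))/(9*(-337 - 1755)))/(3805489 - 1004004) = (1462009 + (⅑)*(-17837 - 110565)/(-2092))/2801485 = (1462009 + (⅑)*(-1/2092)*(-128402))*(1/2801485) = (1462009 + 64201/9414)*(1/2801485) = (13763416927/9414)*(1/2801485) = 13763416927/26373179790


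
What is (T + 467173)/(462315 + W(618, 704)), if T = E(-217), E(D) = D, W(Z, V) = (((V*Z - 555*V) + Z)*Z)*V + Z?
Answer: 51884/2173961197 ≈ 2.3866e-5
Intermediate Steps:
W(Z, V) = Z + V*Z*(Z - 555*V + V*Z) (W(Z, V) = (((-555*V + V*Z) + Z)*Z)*V + Z = ((Z - 555*V + V*Z)*Z)*V + Z = (Z*(Z - 555*V + V*Z))*V + Z = V*Z*(Z - 555*V + V*Z) + Z = Z + V*Z*(Z - 555*V + V*Z))
T = -217
(T + 467173)/(462315 + W(618, 704)) = (-217 + 467173)/(462315 + 618*(1 - 555*704² + 704*618 + 618*704²)) = 466956/(462315 + 618*(1 - 555*495616 + 435072 + 618*495616)) = 466956/(462315 + 618*(1 - 275066880 + 435072 + 306290688)) = 466956/(462315 + 618*31658881) = 466956/(462315 + 19565188458) = 466956/19565650773 = 466956*(1/19565650773) = 51884/2173961197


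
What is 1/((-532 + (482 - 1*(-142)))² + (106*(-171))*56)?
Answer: -1/1006592 ≈ -9.9345e-7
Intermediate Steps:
1/((-532 + (482 - 1*(-142)))² + (106*(-171))*56) = 1/((-532 + (482 + 142))² - 18126*56) = 1/((-532 + 624)² - 1015056) = 1/(92² - 1015056) = 1/(8464 - 1015056) = 1/(-1006592) = -1/1006592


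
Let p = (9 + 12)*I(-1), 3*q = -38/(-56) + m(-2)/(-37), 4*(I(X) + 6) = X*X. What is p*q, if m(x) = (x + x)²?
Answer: -5865/592 ≈ -9.9071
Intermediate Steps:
I(X) = -6 + X²/4 (I(X) = -6 + (X*X)/4 = -6 + X²/4)
m(x) = 4*x² (m(x) = (2*x)² = 4*x²)
q = 85/1036 (q = (-38/(-56) + (4*(-2)²)/(-37))/3 = (-38*(-1/56) + (4*4)*(-1/37))/3 = (19/28 + 16*(-1/37))/3 = (19/28 - 16/37)/3 = (⅓)*(255/1036) = 85/1036 ≈ 0.082046)
p = -483/4 (p = (9 + 12)*(-6 + (¼)*(-1)²) = 21*(-6 + (¼)*1) = 21*(-6 + ¼) = 21*(-23/4) = -483/4 ≈ -120.75)
p*q = -483/4*85/1036 = -5865/592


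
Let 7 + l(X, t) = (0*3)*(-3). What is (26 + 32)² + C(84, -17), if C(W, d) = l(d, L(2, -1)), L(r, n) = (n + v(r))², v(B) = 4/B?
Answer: 3357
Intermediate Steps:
L(r, n) = (n + 4/r)²
l(X, t) = -7 (l(X, t) = -7 + (0*3)*(-3) = -7 + 0*(-3) = -7 + 0 = -7)
C(W, d) = -7
(26 + 32)² + C(84, -17) = (26 + 32)² - 7 = 58² - 7 = 3364 - 7 = 3357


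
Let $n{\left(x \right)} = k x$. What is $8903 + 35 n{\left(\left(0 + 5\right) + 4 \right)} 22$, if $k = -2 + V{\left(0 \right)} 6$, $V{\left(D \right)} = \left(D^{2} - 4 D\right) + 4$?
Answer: $161363$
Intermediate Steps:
$V{\left(D \right)} = 4 + D^{2} - 4 D$
$k = 22$ ($k = -2 + \left(4 + 0^{2} - 0\right) 6 = -2 + \left(4 + 0 + 0\right) 6 = -2 + 4 \cdot 6 = -2 + 24 = 22$)
$n{\left(x \right)} = 22 x$
$8903 + 35 n{\left(\left(0 + 5\right) + 4 \right)} 22 = 8903 + 35 \cdot 22 \left(\left(0 + 5\right) + 4\right) 22 = 8903 + 35 \cdot 22 \left(5 + 4\right) 22 = 8903 + 35 \cdot 22 \cdot 9 \cdot 22 = 8903 + 35 \cdot 198 \cdot 22 = 8903 + 6930 \cdot 22 = 8903 + 152460 = 161363$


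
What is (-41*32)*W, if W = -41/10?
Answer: 26896/5 ≈ 5379.2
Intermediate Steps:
W = -41/10 (W = -41*⅒ = -41/10 ≈ -4.1000)
(-41*32)*W = -41*32*(-41/10) = -1312*(-41/10) = 26896/5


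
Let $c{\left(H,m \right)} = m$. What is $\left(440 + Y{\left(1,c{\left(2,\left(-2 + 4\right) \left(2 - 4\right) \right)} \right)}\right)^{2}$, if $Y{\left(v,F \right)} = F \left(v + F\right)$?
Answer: $204304$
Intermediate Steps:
$Y{\left(v,F \right)} = F \left(F + v\right)$
$\left(440 + Y{\left(1,c{\left(2,\left(-2 + 4\right) \left(2 - 4\right) \right)} \right)}\right)^{2} = \left(440 + \left(-2 + 4\right) \left(2 - 4\right) \left(\left(-2 + 4\right) \left(2 - 4\right) + 1\right)\right)^{2} = \left(440 + 2 \left(-2\right) \left(2 \left(-2\right) + 1\right)\right)^{2} = \left(440 - 4 \left(-4 + 1\right)\right)^{2} = \left(440 - -12\right)^{2} = \left(440 + 12\right)^{2} = 452^{2} = 204304$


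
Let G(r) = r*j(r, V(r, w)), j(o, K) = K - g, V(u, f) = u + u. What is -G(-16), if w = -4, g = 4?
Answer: -576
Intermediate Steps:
V(u, f) = 2*u
j(o, K) = -4 + K (j(o, K) = K - 1*4 = K - 4 = -4 + K)
G(r) = r*(-4 + 2*r)
-G(-16) = -2*(-16)*(-2 - 16) = -2*(-16)*(-18) = -1*576 = -576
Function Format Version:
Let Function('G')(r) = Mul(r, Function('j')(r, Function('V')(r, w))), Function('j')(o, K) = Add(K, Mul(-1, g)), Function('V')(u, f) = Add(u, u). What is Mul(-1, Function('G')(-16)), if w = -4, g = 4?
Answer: -576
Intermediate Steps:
Function('V')(u, f) = Mul(2, u)
Function('j')(o, K) = Add(-4, K) (Function('j')(o, K) = Add(K, Mul(-1, 4)) = Add(K, -4) = Add(-4, K))
Function('G')(r) = Mul(r, Add(-4, Mul(2, r)))
Mul(-1, Function('G')(-16)) = Mul(-1, Mul(2, -16, Add(-2, -16))) = Mul(-1, Mul(2, -16, -18)) = Mul(-1, 576) = -576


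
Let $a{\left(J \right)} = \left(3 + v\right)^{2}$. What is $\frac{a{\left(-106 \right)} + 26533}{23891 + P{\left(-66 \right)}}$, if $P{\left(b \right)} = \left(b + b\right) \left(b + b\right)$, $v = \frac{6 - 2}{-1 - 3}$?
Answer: $\frac{26537}{41315} \approx 0.64231$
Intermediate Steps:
$v = -1$ ($v = \frac{4}{-4} = 4 \left(- \frac{1}{4}\right) = -1$)
$P{\left(b \right)} = 4 b^{2}$ ($P{\left(b \right)} = 2 b 2 b = 4 b^{2}$)
$a{\left(J \right)} = 4$ ($a{\left(J \right)} = \left(3 - 1\right)^{2} = 2^{2} = 4$)
$\frac{a{\left(-106 \right)} + 26533}{23891 + P{\left(-66 \right)}} = \frac{4 + 26533}{23891 + 4 \left(-66\right)^{2}} = \frac{26537}{23891 + 4 \cdot 4356} = \frac{26537}{23891 + 17424} = \frac{26537}{41315}$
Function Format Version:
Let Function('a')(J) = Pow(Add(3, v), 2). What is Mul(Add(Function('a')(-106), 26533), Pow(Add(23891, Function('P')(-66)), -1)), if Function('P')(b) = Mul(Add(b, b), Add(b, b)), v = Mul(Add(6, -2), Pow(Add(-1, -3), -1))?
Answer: Rational(26537, 41315) ≈ 0.64231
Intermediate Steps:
v = -1 (v = Mul(4, Pow(-4, -1)) = Mul(4, Rational(-1, 4)) = -1)
Function('P')(b) = Mul(4, Pow(b, 2)) (Function('P')(b) = Mul(Mul(2, b), Mul(2, b)) = Mul(4, Pow(b, 2)))
Function('a')(J) = 4 (Function('a')(J) = Pow(Add(3, -1), 2) = Pow(2, 2) = 4)
Mul(Add(Function('a')(-106), 26533), Pow(Add(23891, Function('P')(-66)), -1)) = Mul(Add(4, 26533), Pow(Add(23891, Mul(4, Pow(-66, 2))), -1)) = Mul(26537, Pow(Add(23891, Mul(4, 4356)), -1)) = Mul(26537, Pow(Add(23891, 17424), -1)) = Mul(26537, Pow(41315, -1)) = Mul(26537, Rational(1, 41315)) = Rational(26537, 41315)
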